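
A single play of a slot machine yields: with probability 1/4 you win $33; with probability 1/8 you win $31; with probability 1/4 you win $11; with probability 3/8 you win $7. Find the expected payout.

E[payout] = 33·1/4 + 31·1/8 + 11·1/4 + 7·3/8
 = 33/4 + 31/8 + 11/4 + 21/8
 = 35/2

17.5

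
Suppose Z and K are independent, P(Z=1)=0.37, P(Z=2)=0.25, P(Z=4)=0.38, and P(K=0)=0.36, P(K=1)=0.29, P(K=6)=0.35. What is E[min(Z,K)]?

E[min(Z,K)] = Σ_z Σ_k min(z,k) · P(Z=z)P(K=k)
 = 0·0.1332 + 1·0.1073 + 1·0.1295 + 0·0.09 + 1·0.0725 + 2·0.0875 + 0·0.1368 + 1·0.1102 + 4·0.133
 = 0 + 0.1073 + 0.1295 + 0 + 0.0725 + 0.175 + 0 + 0.1102 + 0.532
 = 1.1265

1.1265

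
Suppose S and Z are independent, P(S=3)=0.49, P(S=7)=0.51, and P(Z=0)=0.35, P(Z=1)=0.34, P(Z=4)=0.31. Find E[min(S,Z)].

1.4281

E[min(S,Z)] = Σ_s Σ_z min(s,z) · P(S=s)P(Z=z)
 = 0·0.1715 + 1·0.1666 + 3·0.1519 + 0·0.1785 + 1·0.1734 + 4·0.1581
 = 0 + 0.1666 + 0.4557 + 0 + 0.1734 + 0.6324
 = 1.4281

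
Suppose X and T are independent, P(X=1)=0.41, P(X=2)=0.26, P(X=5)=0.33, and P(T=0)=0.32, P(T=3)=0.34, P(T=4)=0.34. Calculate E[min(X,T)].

E[min(X,T)] = Σ_x Σ_t min(x,t) · P(X=x)P(T=t)
 = 0·0.1312 + 1·0.1394 + 1·0.1394 + 0·0.0832 + 2·0.0884 + 2·0.0884 + 0·0.1056 + 3·0.1122 + 4·0.1122
 = 0 + 0.1394 + 0.1394 + 0 + 0.1768 + 0.1768 + 0 + 0.3366 + 0.4488
 = 1.4178

1.4178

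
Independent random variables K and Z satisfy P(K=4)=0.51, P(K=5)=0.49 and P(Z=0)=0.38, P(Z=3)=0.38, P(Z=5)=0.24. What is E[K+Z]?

E[K+Z] = Σ_k Σ_z (k+z) · P(K=k)P(Z=z)
 = 4·0.1938 + 7·0.1938 + 9·0.1224 + 5·0.1862 + 8·0.1862 + 10·0.1176
 = 0.7752 + 1.3566 + 1.1016 + 0.931 + 1.4896 + 1.176
 = 6.83

6.83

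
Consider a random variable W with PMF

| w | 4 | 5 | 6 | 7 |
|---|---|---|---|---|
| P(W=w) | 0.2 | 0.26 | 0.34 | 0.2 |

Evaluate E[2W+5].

E[2W+5] = Σ (2w+5)·P(W=w)
 = 13·0.2 + 15·0.26 + 17·0.34 + 19·0.2
 = 2.6 + 3.9 + 5.78 + 3.8
 = 16.08

16.08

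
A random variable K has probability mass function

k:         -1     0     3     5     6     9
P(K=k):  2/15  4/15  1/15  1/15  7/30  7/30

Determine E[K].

3.9

E[K] = Σ k·P(K=k)
 = (-1)·2/15 + 0·4/15 + 3·1/15 + 5·1/15 + 6·7/30 + 9·7/30
 = (-2/15) + 0 + 1/5 + 1/3 + 7/5 + 21/10
 = 39/10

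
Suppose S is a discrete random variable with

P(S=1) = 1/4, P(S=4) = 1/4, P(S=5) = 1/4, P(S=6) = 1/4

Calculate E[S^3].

101.5

E[S^3] = Σ s^3·P(S=s)
 = 1·1/4 + 64·1/4 + 125·1/4 + 216·1/4
 = 1/4 + 16 + 125/4 + 54
 = 203/2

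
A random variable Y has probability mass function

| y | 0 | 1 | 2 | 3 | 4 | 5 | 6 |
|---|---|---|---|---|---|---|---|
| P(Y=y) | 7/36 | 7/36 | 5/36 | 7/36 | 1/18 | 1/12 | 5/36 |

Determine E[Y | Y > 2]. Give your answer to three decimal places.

P(Y > 2) = 7/36 + 1/18 + 1/12 + 5/36 = 17/36.
E[Y | Y > 2] = [3·7/36 + 4·1/18 + 5·1/12 + 6·5/36] / (17/36)
 = 37/18 / (17/36)
 = 74/17

4.353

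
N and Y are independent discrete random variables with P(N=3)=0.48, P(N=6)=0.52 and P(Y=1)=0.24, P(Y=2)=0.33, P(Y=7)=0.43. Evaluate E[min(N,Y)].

E[min(N,Y)] = Σ_n Σ_y min(n,y) · P(N=n)P(Y=y)
 = 1·0.1152 + 2·0.1584 + 3·0.2064 + 1·0.1248 + 2·0.1716 + 6·0.2236
 = 0.1152 + 0.3168 + 0.6192 + 0.1248 + 0.3432 + 1.3416
 = 2.8608

2.8608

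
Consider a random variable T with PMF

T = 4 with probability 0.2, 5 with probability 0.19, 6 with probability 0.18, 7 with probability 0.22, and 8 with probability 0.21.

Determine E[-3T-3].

-21.15

E[-3T-3] = Σ (-3t-3)·P(T=t)
 = (-15)·0.2 + (-18)·0.19 + (-21)·0.18 + (-24)·0.22 + (-27)·0.21
 = (-3) + (-3.42) + (-3.78) + (-5.28) + (-5.67)
 = -21.15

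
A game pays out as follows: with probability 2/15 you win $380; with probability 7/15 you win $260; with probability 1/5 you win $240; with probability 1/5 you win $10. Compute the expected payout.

222

E[payout] = 380·2/15 + 260·7/15 + 240·1/5 + 10·1/5
 = 152/3 + 364/3 + 48 + 2
 = 222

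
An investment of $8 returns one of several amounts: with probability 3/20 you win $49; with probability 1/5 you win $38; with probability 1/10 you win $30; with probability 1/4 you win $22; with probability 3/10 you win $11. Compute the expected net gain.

18.75

E[payout] = 49·3/20 + 38·1/5 + 30·1/10 + 22·1/4 + 11·3/10
 = 147/20 + 38/5 + 3 + 11/2 + 33/10
 = 107/4
Net = 107/4 - 8 = 75/4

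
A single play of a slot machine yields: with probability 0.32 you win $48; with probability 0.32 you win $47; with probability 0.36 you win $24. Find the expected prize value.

E[payout] = 48·0.32 + 47·0.32 + 24·0.36
 = 15.36 + 15.04 + 8.64
 = 39.04

39.04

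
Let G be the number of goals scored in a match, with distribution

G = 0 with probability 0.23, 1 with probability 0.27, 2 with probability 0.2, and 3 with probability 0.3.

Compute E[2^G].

3.97

E[2^G] = Σ 2^g·P(G=g)
 = 1·0.23 + 2·0.27 + 4·0.2 + 8·0.3
 = 0.23 + 0.54 + 0.8 + 2.4
 = 3.97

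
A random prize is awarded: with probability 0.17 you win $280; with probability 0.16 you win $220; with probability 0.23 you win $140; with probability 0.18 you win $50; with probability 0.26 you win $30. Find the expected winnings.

131.8

E[payout] = 280·0.17 + 220·0.16 + 140·0.23 + 50·0.18 + 30·0.26
 = 47.6 + 35.2 + 32.2 + 9 + 7.8
 = 131.8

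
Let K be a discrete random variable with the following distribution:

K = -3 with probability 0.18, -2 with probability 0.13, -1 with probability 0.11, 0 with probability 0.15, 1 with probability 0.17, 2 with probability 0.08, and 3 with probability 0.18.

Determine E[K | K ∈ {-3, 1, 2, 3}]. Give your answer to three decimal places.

P(K ∈ {-3, 1, 2, 3}) = 0.18 + 0.17 + 0.08 + 0.18 = 0.61.
E[K | K ∈ {-3, 1, 2, 3}] = [(-3)·0.18 + 1·0.17 + 2·0.08 + 3·0.18] / 0.61
 = 0.33 / 0.61
 = 33/61

0.541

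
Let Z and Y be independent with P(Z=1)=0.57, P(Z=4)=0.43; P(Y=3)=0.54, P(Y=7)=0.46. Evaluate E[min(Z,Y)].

E[min(Z,Y)] = Σ_z Σ_y min(z,y) · P(Z=z)P(Y=y)
 = 1·0.3078 + 1·0.2622 + 3·0.2322 + 4·0.1978
 = 0.3078 + 0.2622 + 0.6966 + 0.7912
 = 2.0578

2.0578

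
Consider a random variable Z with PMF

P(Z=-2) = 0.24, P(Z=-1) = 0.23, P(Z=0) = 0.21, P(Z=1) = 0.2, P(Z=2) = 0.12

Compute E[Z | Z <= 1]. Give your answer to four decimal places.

-0.5795

P(Z <= 1) = 0.24 + 0.23 + 0.21 + 0.2 = 0.88.
E[Z | Z <= 1] = [(-2)·0.24 + (-1)·0.23 + 0·0.21 + 1·0.2] / 0.88
 = -0.51 / 0.88
 = -51/88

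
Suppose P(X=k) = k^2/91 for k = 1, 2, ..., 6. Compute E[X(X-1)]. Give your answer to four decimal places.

E[X(X-1)] = Σ x(x-1)·P(X=x)
 = 0·1/91 + 2·4/91 + 6·9/91 + 12·16/91 + 20·25/91 + 30·36/91
 = 0 + 8/91 + 54/91 + 192/91 + 500/91 + 1080/91
 = 262/13

20.1538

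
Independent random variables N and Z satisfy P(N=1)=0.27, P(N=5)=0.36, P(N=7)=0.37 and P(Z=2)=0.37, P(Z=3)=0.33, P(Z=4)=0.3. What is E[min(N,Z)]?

2.4089

E[min(N,Z)] = Σ_n Σ_z min(n,z) · P(N=n)P(Z=z)
 = 1·0.0999 + 1·0.0891 + 1·0.081 + 2·0.1332 + 3·0.1188 + 4·0.108 + 2·0.1369 + 3·0.1221 + 4·0.111
 = 0.0999 + 0.0891 + 0.081 + 0.2664 + 0.3564 + 0.432 + 0.2738 + 0.3663 + 0.444
 = 2.4089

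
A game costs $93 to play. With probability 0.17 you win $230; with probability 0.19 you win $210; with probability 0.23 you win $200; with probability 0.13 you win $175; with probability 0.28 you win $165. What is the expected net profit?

100.95

E[payout] = 230·0.17 + 210·0.19 + 200·0.23 + 175·0.13 + 165·0.28
 = 39.1 + 39.9 + 46 + 22.75 + 46.2
 = 193.95
Net = 193.95 - 93 = 100.95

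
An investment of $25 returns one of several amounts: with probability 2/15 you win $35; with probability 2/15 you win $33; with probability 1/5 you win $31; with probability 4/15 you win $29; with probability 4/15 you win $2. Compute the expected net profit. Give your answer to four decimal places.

-1.4667

E[payout] = 35·2/15 + 33·2/15 + 31·1/5 + 29·4/15 + 2·4/15
 = 14/3 + 22/5 + 31/5 + 116/15 + 8/15
 = 353/15
Net = 353/15 - 25 = -22/15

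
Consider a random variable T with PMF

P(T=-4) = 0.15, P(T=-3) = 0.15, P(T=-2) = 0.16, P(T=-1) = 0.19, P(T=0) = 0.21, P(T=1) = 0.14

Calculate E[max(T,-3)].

-1.27

E[max(T,-3)] = Σ max(t,-3)·P(T=t)
 = (-3)·0.15 + (-3)·0.15 + (-2)·0.16 + (-1)·0.19 + 0·0.21 + 1·0.14
 = (-0.45) + (-0.45) + (-0.32) + (-0.19) + 0 + 0.14
 = -1.27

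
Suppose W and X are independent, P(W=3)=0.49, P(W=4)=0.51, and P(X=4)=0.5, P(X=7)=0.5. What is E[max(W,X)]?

E[max(W,X)] = Σ_w Σ_x max(w,x) · P(W=w)P(X=x)
 = 4·0.245 + 7·0.245 + 4·0.255 + 7·0.255
 = 0.98 + 1.715 + 1.02 + 1.785
 = 5.5

5.5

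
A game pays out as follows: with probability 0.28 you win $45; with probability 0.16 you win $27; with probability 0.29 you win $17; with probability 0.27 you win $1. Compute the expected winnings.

E[payout] = 45·0.28 + 27·0.16 + 17·0.29 + 1·0.27
 = 12.6 + 4.32 + 4.93 + 0.27
 = 22.12

22.12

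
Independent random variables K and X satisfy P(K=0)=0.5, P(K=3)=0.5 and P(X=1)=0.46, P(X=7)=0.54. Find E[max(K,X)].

E[max(K,X)] = Σ_k Σ_x max(k,x) · P(K=k)P(X=x)
 = 1·0.23 + 7·0.27 + 3·0.23 + 7·0.27
 = 0.23 + 1.89 + 0.69 + 1.89
 = 4.7

4.7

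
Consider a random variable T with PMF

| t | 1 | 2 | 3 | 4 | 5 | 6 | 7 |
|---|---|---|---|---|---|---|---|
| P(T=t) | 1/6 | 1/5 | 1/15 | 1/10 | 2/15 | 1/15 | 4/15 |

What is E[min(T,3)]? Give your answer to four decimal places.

2.4667

E[min(T,3)] = Σ min(t,3)·P(T=t)
 = 1·1/6 + 2·1/5 + 3·1/15 + 3·1/10 + 3·2/15 + 3·1/15 + 3·4/15
 = 1/6 + 2/5 + 1/5 + 3/10 + 2/5 + 1/5 + 4/5
 = 37/15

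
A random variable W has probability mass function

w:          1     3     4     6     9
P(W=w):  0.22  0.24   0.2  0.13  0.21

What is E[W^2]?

E[W^2] = Σ w^2·P(W=w)
 = 1·0.22 + 9·0.24 + 16·0.2 + 36·0.13 + 81·0.21
 = 0.22 + 2.16 + 3.2 + 4.68 + 17.01
 = 27.27

27.27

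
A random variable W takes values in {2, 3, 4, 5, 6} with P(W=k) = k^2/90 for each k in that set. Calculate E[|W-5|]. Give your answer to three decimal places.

E[|W-5|] = Σ |w-5|·P(W=w)
 = 3·2/45 + 2·1/10 + 1·8/45 + 0·5/18 + 1·2/5
 = 2/15 + 1/5 + 8/45 + 0 + 2/5
 = 41/45

0.911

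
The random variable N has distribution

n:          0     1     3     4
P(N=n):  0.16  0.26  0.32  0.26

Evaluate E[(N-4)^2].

E[(N-4)^2] = Σ (n-4)^2·P(N=n)
 = 16·0.16 + 9·0.26 + 1·0.32 + 0·0.26
 = 2.56 + 2.34 + 0.32 + 0
 = 5.22

5.22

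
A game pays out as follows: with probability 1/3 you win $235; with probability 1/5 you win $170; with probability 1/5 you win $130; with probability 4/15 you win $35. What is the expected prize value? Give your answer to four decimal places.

E[payout] = 235·1/3 + 170·1/5 + 130·1/5 + 35·4/15
 = 235/3 + 34 + 26 + 28/3
 = 443/3

147.6667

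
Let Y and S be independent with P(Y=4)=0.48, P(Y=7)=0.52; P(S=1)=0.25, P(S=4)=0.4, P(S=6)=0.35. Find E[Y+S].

E[Y+S] = Σ_y Σ_s (y+s) · P(Y=y)P(S=s)
 = 5·0.12 + 8·0.192 + 10·0.168 + 8·0.13 + 11·0.208 + 13·0.182
 = 0.6 + 1.536 + 1.68 + 1.04 + 2.288 + 2.366
 = 9.51

9.51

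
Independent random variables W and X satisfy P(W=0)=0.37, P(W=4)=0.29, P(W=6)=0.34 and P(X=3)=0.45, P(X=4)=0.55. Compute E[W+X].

E[W+X] = Σ_w Σ_x (w+x) · P(W=w)P(X=x)
 = 3·0.1665 + 4·0.2035 + 7·0.1305 + 8·0.1595 + 9·0.153 + 10·0.187
 = 0.4995 + 0.814 + 0.9135 + 1.276 + 1.377 + 1.87
 = 6.75

6.75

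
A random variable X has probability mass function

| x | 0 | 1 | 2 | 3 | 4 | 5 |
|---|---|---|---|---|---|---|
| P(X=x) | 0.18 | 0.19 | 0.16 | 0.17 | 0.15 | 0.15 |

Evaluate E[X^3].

E[X^3] = Σ x^3·P(X=x)
 = 0·0.18 + 1·0.19 + 8·0.16 + 27·0.17 + 64·0.15 + 125·0.15
 = 0 + 0.19 + 1.28 + 4.59 + 9.6 + 18.75
 = 34.41

34.41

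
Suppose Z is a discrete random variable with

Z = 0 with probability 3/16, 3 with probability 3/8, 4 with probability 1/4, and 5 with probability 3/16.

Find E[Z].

E[Z] = Σ z·P(Z=z)
 = 0·3/16 + 3·3/8 + 4·1/4 + 5·3/16
 = 0 + 9/8 + 1 + 15/16
 = 49/16

3.0625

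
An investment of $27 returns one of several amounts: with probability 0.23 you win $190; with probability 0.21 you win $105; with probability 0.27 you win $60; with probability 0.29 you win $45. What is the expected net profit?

E[payout] = 190·0.23 + 105·0.21 + 60·0.27 + 45·0.29
 = 43.7 + 22.05 + 16.2 + 13.05
 = 95
Net = 95 - 27 = 68

68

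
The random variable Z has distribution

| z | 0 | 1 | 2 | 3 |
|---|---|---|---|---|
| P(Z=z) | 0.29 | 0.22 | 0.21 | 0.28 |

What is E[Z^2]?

E[Z^2] = Σ z^2·P(Z=z)
 = 0·0.29 + 1·0.22 + 4·0.21 + 9·0.28
 = 0 + 0.22 + 0.84 + 2.52
 = 3.58

3.58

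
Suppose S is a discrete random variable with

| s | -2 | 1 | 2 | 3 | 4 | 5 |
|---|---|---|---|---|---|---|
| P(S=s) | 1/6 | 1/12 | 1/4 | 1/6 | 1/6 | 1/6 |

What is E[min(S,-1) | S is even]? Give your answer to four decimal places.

P(S is even) = 1/6 + 1/4 + 1/6 = 7/12.
E[min(S,-1) | S is even] = [(-2)·1/6 + (-1)·1/4 + (-1)·1/6] / (7/12)
 = -3/4 / (7/12)
 = -9/7

-1.2857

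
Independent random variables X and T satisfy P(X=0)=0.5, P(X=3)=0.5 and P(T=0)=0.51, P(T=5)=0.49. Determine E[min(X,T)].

E[min(X,T)] = Σ_x Σ_t min(x,t) · P(X=x)P(T=t)
 = 0·0.255 + 0·0.245 + 0·0.255 + 3·0.245
 = 0 + 0 + 0 + 0.735
 = 0.735

0.735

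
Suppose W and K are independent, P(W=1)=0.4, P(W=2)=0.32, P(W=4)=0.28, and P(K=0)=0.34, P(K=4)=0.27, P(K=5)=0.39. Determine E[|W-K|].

2.3388

E[|W-K|] = Σ_w Σ_k |w-k| · P(W=w)P(K=k)
 = 1·0.136 + 3·0.108 + 4·0.156 + 2·0.1088 + 2·0.0864 + 3·0.1248 + 4·0.0952 + 0·0.0756 + 1·0.1092
 = 0.136 + 0.324 + 0.624 + 0.2176 + 0.1728 + 0.3744 + 0.3808 + 0 + 0.1092
 = 2.3388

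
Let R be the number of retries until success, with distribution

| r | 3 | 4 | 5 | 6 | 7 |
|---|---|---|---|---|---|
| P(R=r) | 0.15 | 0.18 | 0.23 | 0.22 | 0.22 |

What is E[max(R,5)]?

5.66

E[max(R,5)] = Σ max(r,5)·P(R=r)
 = 5·0.15 + 5·0.18 + 5·0.23 + 6·0.22 + 7·0.22
 = 0.75 + 0.9 + 1.15 + 1.32 + 1.54
 = 5.66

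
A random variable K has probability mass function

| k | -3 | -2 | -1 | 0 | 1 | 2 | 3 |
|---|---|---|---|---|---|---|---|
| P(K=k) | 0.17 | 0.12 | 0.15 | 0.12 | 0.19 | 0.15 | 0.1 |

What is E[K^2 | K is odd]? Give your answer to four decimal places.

4.5410

P(K is odd) = 0.17 + 0.15 + 0.19 + 0.1 = 0.61.
E[K^2 | K is odd] = [9·0.17 + 1·0.15 + 1·0.19 + 9·0.1] / 0.61
 = 2.77 / 0.61
 = 277/61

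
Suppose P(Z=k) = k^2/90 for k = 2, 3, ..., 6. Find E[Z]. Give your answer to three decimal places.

4.889

E[Z] = Σ z·P(Z=z)
 = 2·2/45 + 3·1/10 + 4·8/45 + 5·5/18 + 6·2/5
 = 4/45 + 3/10 + 32/45 + 25/18 + 12/5
 = 44/9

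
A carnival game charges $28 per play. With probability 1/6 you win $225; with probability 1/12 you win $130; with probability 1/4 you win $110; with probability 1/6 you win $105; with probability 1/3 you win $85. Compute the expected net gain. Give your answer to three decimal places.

E[payout] = 225·1/6 + 130·1/12 + 110·1/4 + 105·1/6 + 85·1/3
 = 75/2 + 65/6 + 55/2 + 35/2 + 85/3
 = 365/3
Net = 365/3 - 28 = 281/3

93.667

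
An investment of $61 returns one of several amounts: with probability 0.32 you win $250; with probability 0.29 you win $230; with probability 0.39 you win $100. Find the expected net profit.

124.7

E[payout] = 250·0.32 + 230·0.29 + 100·0.39
 = 80 + 66.7 + 39
 = 185.7
Net = 185.7 - 61 = 124.7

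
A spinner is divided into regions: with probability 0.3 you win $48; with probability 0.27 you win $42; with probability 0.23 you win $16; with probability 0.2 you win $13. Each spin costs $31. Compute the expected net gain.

E[payout] = 48·0.3 + 42·0.27 + 16·0.23 + 13·0.2
 = 14.4 + 11.34 + 3.68 + 2.6
 = 32.02
Net = 32.02 - 31 = 1.02

1.02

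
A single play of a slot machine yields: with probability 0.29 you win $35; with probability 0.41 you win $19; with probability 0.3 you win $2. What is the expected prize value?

18.54

E[payout] = 35·0.29 + 19·0.41 + 2·0.3
 = 10.15 + 7.79 + 0.6
 = 18.54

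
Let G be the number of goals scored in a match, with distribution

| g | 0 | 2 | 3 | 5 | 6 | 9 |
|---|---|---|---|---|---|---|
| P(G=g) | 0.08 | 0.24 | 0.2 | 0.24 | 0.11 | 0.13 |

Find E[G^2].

E[G^2] = Σ g^2·P(G=g)
 = 0·0.08 + 4·0.24 + 9·0.2 + 25·0.24 + 36·0.11 + 81·0.13
 = 0 + 0.96 + 1.8 + 6 + 3.96 + 10.53
 = 23.25

23.25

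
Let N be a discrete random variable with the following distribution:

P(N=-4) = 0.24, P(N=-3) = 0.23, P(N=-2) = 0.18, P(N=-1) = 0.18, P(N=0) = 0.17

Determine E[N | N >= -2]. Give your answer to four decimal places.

-1.0189

P(N >= -2) = 0.18 + 0.18 + 0.17 = 0.53.
E[N | N >= -2] = [(-2)·0.18 + (-1)·0.18 + 0·0.17] / 0.53
 = -0.54 / 0.53
 = -54/53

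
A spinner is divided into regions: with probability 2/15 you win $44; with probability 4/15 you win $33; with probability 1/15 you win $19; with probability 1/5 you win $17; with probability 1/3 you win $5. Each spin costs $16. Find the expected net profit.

E[payout] = 44·2/15 + 33·4/15 + 19·1/15 + 17·1/5 + 5·1/3
 = 88/15 + 44/5 + 19/15 + 17/5 + 5/3
 = 21
Net = 21 - 16 = 5

5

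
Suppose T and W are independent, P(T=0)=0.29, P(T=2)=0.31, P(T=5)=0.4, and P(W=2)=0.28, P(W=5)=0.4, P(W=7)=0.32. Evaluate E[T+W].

E[T+W] = Σ_t Σ_w (t+w) · P(T=t)P(W=w)
 = 2·0.0812 + 5·0.116 + 7·0.0928 + 4·0.0868 + 7·0.124 + 9·0.0992 + 7·0.112 + 10·0.16 + 12·0.128
 = 0.1624 + 0.58 + 0.6496 + 0.3472 + 0.868 + 0.8928 + 0.784 + 1.6 + 1.536
 = 7.42

7.42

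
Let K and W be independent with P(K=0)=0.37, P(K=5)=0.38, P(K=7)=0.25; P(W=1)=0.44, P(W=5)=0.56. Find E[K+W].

E[K+W] = Σ_k Σ_w (k+w) · P(K=k)P(W=w)
 = 1·0.1628 + 5·0.2072 + 6·0.1672 + 10·0.2128 + 8·0.11 + 12·0.14
 = 0.1628 + 1.036 + 1.0032 + 2.128 + 0.88 + 1.68
 = 6.89

6.89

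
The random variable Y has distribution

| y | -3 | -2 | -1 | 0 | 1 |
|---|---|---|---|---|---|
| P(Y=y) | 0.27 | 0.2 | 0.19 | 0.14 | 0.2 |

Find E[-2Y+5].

E[-2Y+5] = Σ (-2y+5)·P(Y=y)
 = 11·0.27 + 9·0.2 + 7·0.19 + 5·0.14 + 3·0.2
 = 2.97 + 1.8 + 1.33 + 0.7 + 0.6
 = 7.4

7.4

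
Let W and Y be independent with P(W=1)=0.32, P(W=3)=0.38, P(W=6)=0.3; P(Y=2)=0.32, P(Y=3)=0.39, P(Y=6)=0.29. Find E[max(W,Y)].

E[max(W,Y)] = Σ_w Σ_y max(w,y) · P(W=w)P(Y=y)
 = 2·0.1024 + 3·0.1248 + 6·0.0928 + 3·0.1216 + 3·0.1482 + 6·0.1102 + 6·0.096 + 6·0.117 + 6·0.087
 = 0.2048 + 0.3744 + 0.5568 + 0.3648 + 0.4446 + 0.6612 + 0.576 + 0.702 + 0.522
 = 4.4066

4.4066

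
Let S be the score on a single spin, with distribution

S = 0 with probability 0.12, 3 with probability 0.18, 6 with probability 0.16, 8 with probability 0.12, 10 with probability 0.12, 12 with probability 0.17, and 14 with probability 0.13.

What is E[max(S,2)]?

E[max(S,2)] = Σ max(s,2)·P(S=s)
 = 2·0.12 + 3·0.18 + 6·0.16 + 8·0.12 + 10·0.12 + 12·0.17 + 14·0.13
 = 0.24 + 0.54 + 0.96 + 0.96 + 1.2 + 2.04 + 1.82
 = 7.76

7.76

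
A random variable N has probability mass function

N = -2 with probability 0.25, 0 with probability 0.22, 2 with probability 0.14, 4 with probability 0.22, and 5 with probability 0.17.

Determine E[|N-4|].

2.83

E[|N-4|] = Σ |n-4|·P(N=n)
 = 6·0.25 + 4·0.22 + 2·0.14 + 0·0.22 + 1·0.17
 = 1.5 + 0.88 + 0.28 + 0 + 0.17
 = 2.83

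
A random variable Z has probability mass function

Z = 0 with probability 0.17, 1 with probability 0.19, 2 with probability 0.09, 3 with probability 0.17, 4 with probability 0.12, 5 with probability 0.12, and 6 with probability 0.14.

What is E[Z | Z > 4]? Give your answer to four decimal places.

5.5385

P(Z > 4) = 0.12 + 0.14 = 0.26.
E[Z | Z > 4] = [5·0.12 + 6·0.14] / 0.26
 = 1.44 / 0.26
 = 72/13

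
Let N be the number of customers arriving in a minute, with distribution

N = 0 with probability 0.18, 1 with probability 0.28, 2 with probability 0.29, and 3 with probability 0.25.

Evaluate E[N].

1.61

E[N] = Σ n·P(N=n)
 = 0·0.18 + 1·0.28 + 2·0.29 + 3·0.25
 = 0 + 0.28 + 0.58 + 0.75
 = 1.61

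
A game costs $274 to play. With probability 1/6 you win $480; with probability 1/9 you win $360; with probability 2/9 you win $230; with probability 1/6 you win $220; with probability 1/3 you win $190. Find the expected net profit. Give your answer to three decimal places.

E[payout] = 480·1/6 + 360·1/9 + 230·2/9 + 220·1/6 + 190·1/3
 = 80 + 40 + 460/9 + 110/3 + 190/3
 = 2440/9
Net = 2440/9 - 274 = -26/9

-2.889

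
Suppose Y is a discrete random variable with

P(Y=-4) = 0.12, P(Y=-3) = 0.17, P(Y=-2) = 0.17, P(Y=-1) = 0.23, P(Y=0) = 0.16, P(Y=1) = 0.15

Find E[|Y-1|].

2.41

E[|Y-1|] = Σ |y-1|·P(Y=y)
 = 5·0.12 + 4·0.17 + 3·0.17 + 2·0.23 + 1·0.16 + 0·0.15
 = 0.6 + 0.68 + 0.51 + 0.46 + 0.16 + 0
 = 2.41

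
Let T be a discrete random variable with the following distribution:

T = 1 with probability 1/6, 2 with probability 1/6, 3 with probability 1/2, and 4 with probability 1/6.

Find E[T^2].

8

E[T^2] = Σ t^2·P(T=t)
 = 1·1/6 + 4·1/6 + 9·1/2 + 16·1/6
 = 1/6 + 2/3 + 9/2 + 8/3
 = 8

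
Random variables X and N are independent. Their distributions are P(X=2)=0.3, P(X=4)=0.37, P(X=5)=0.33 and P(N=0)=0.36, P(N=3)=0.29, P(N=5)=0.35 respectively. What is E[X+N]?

6.35

E[X+N] = Σ_x Σ_n (x+n) · P(X=x)P(N=n)
 = 2·0.108 + 5·0.087 + 7·0.105 + 4·0.1332 + 7·0.1073 + 9·0.1295 + 5·0.1188 + 8·0.0957 + 10·0.1155
 = 0.216 + 0.435 + 0.735 + 0.5328 + 0.7511 + 1.1655 + 0.594 + 0.7656 + 1.155
 = 6.35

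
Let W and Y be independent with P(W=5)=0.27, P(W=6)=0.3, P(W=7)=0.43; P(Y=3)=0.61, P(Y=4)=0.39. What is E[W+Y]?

E[W+Y] = Σ_w Σ_y (w+y) · P(W=w)P(Y=y)
 = 8·0.1647 + 9·0.1053 + 9·0.183 + 10·0.117 + 10·0.2623 + 11·0.1677
 = 1.3176 + 0.9477 + 1.647 + 1.17 + 2.623 + 1.8447
 = 9.55

9.55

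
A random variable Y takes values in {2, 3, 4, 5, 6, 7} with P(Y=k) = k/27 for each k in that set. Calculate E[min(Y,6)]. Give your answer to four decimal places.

E[min(Y,6)] = Σ min(y,6)·P(Y=y)
 = 2·2/27 + 3·1/9 + 4·4/27 + 5·5/27 + 6·2/9 + 6·7/27
 = 4/27 + 1/3 + 16/27 + 25/27 + 4/3 + 14/9
 = 44/9

4.8889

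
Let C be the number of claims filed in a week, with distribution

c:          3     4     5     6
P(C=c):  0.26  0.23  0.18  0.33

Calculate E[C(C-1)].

E[C(C-1)] = Σ c(c-1)·P(C=c)
 = 6·0.26 + 12·0.23 + 20·0.18 + 30·0.33
 = 1.56 + 2.76 + 3.6 + 9.9
 = 17.82

17.82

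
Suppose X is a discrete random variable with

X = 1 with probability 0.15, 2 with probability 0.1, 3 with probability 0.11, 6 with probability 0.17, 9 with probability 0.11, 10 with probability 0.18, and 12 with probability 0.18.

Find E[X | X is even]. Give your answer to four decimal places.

P(X is even) = 0.1 + 0.17 + 0.18 + 0.18 = 0.63.
E[X | X is even] = [2·0.1 + 6·0.17 + 10·0.18 + 12·0.18] / 0.63
 = 5.18 / 0.63
 = 74/9

8.2222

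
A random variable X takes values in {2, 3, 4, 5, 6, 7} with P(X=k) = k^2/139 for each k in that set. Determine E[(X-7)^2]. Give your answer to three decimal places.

3.770

E[(X-7)^2] = Σ (x-7)^2·P(X=x)
 = 25·4/139 + 16·9/139 + 9·16/139 + 4·25/139 + 1·36/139 + 0·49/139
 = 100/139 + 144/139 + 144/139 + 100/139 + 36/139 + 0
 = 524/139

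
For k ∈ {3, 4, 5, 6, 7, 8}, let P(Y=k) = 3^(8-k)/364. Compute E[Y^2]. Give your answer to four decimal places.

12.8929

E[Y^2] = Σ y^2·P(Y=y)
 = 9·243/364 + 16·81/364 + 25·27/364 + 36·9/364 + 49·3/364 + 64·1/364
 = 2187/364 + 324/91 + 675/364 + 81/91 + 21/52 + 16/91
 = 361/28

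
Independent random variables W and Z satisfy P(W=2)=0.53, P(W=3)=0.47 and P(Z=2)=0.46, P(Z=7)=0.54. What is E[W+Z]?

E[W+Z] = Σ_w Σ_z (w+z) · P(W=w)P(Z=z)
 = 4·0.2438 + 9·0.2862 + 5·0.2162 + 10·0.2538
 = 0.9752 + 2.5758 + 1.081 + 2.538
 = 7.17

7.17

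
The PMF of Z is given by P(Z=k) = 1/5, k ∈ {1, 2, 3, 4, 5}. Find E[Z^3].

E[Z^3] = Σ z^3·P(Z=z)
 = 1·1/5 + 8·1/5 + 27·1/5 + 64·1/5 + 125·1/5
 = 1/5 + 8/5 + 27/5 + 64/5 + 25
 = 45

45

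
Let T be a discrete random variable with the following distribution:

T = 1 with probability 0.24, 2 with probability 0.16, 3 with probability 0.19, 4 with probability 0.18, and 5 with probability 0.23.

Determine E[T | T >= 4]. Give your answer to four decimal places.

P(T >= 4) = 0.18 + 0.23 = 0.41.
E[T | T >= 4] = [4·0.18 + 5·0.23] / 0.41
 = 1.87 / 0.41
 = 187/41

4.5610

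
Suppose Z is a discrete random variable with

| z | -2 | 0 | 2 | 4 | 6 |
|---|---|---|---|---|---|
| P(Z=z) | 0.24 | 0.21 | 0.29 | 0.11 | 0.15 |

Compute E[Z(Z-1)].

7.84

E[Z(Z-1)] = Σ z(z-1)·P(Z=z)
 = 6·0.24 + 0·0.21 + 2·0.29 + 12·0.11 + 30·0.15
 = 1.44 + 0 + 0.58 + 1.32 + 4.5
 = 7.84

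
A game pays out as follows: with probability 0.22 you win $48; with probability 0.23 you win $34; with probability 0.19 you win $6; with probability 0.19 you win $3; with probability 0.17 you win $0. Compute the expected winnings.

E[payout] = 48·0.22 + 34·0.23 + 6·0.19 + 3·0.19 + 0·0.17
 = 10.56 + 7.82 + 1.14 + 0.57 + 0
 = 20.09

20.09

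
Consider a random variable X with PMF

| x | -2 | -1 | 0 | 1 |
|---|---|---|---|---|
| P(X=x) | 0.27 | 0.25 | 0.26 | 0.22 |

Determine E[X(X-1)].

E[X(X-1)] = Σ x(x-1)·P(X=x)
 = 6·0.27 + 2·0.25 + 0·0.26 + 0·0.22
 = 1.62 + 0.5 + 0 + 0
 = 2.12

2.12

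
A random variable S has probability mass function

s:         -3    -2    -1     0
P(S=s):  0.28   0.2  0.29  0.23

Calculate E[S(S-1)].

5.14

E[S(S-1)] = Σ s(s-1)·P(S=s)
 = 12·0.28 + 6·0.2 + 2·0.29 + 0·0.23
 = 3.36 + 1.2 + 0.58 + 0
 = 5.14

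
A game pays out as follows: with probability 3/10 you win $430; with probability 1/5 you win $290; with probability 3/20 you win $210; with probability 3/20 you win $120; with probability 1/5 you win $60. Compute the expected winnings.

248.5

E[payout] = 430·3/10 + 290·1/5 + 210·3/20 + 120·3/20 + 60·1/5
 = 129 + 58 + 63/2 + 18 + 12
 = 497/2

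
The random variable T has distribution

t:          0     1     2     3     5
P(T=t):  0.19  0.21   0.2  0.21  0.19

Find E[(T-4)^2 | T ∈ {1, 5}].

P(T ∈ {1, 5}) = 0.21 + 0.19 = 0.4.
E[(T-4)^2 | T ∈ {1, 5}] = [9·0.21 + 1·0.19] / 0.4
 = 2.08 / 0.4
 = 26/5

5.2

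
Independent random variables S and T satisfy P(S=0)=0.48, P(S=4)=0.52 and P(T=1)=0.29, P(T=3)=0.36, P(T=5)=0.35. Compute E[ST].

6.4896

E[ST] = Σ_s Σ_t st · P(S=s)P(T=t)
 = 0·0.1392 + 0·0.1728 + 0·0.168 + 4·0.1508 + 12·0.1872 + 20·0.182
 = 0 + 0 + 0 + 0.6032 + 2.2464 + 3.64
 = 6.4896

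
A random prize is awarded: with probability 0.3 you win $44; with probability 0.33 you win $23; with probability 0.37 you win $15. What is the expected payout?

26.34

E[payout] = 44·0.3 + 23·0.33 + 15·0.37
 = 13.2 + 7.59 + 5.55
 = 26.34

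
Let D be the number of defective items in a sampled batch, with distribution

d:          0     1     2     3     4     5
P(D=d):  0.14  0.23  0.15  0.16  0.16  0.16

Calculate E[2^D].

10.16

E[2^D] = Σ 2^d·P(D=d)
 = 1·0.14 + 2·0.23 + 4·0.15 + 8·0.16 + 16·0.16 + 32·0.16
 = 0.14 + 0.46 + 0.6 + 1.28 + 2.56 + 5.12
 = 10.16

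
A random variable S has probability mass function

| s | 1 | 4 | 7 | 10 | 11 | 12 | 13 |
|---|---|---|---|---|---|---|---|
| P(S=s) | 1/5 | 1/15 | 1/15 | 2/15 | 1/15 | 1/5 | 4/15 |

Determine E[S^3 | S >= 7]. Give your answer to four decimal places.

1604.1818

P(S >= 7) = 1/15 + 2/15 + 1/15 + 1/5 + 4/15 = 11/15.
E[S^3 | S >= 7] = [343·1/15 + 1000·2/15 + 1331·1/15 + 1728·1/5 + 2197·4/15] / (11/15)
 = 5882/5 / (11/15)
 = 17646/11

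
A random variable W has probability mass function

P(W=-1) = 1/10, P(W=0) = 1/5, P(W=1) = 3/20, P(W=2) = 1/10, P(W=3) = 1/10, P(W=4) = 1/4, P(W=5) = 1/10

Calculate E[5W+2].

12.25

E[5W+2] = Σ (5w+2)·P(W=w)
 = (-3)·1/10 + 2·1/5 + 7·3/20 + 12·1/10 + 17·1/10 + 22·1/4 + 27·1/10
 = (-3/10) + 2/5 + 21/20 + 6/5 + 17/10 + 11/2 + 27/10
 = 49/4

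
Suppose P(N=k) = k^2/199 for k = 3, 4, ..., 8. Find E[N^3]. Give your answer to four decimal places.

310.2663

E[N^3] = Σ n^3·P(N=n)
 = 27·9/199 + 64·16/199 + 125·25/199 + 216·36/199 + 343·49/199 + 512·64/199
 = 243/199 + 1024/199 + 3125/199 + 7776/199 + 16807/199 + 32768/199
 = 61743/199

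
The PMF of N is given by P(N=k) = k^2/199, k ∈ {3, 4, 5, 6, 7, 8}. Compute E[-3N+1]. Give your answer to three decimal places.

-18.402

E[-3N+1] = Σ (-3n+1)·P(N=n)
 = (-8)·9/199 + (-11)·16/199 + (-14)·25/199 + (-17)·36/199 + (-20)·49/199 + (-23)·64/199
 = (-72/199) + (-176/199) + (-350/199) + (-612/199) + (-980/199) + (-1472/199)
 = -3662/199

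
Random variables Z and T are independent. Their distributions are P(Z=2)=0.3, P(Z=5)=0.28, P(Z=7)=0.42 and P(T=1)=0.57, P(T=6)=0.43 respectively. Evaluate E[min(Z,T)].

2.5136

E[min(Z,T)] = Σ_z Σ_t min(z,t) · P(Z=z)P(T=t)
 = 1·0.171 + 2·0.129 + 1·0.1596 + 5·0.1204 + 1·0.2394 + 6·0.1806
 = 0.171 + 0.258 + 0.1596 + 0.602 + 0.2394 + 1.0836
 = 2.5136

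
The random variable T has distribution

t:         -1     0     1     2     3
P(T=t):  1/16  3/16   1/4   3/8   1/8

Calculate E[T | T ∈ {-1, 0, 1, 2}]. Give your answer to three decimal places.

P(T ∈ {-1, 0, 1, 2}) = 1/16 + 3/16 + 1/4 + 3/8 = 7/8.
E[T | T ∈ {-1, 0, 1, 2}] = [(-1)·1/16 + 0·3/16 + 1·1/4 + 2·3/8] / (7/8)
 = 15/16 / (7/8)
 = 15/14

1.071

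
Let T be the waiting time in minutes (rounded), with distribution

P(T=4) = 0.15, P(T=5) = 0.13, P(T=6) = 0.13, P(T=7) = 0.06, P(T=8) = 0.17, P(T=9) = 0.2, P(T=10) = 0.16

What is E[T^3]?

E[T^3] = Σ t^3·P(T=t)
 = 64·0.15 + 125·0.13 + 216·0.13 + 343·0.06 + 512·0.17 + 729·0.2 + 1000·0.16
 = 9.6 + 16.25 + 28.08 + 20.58 + 87.04 + 145.8 + 160
 = 467.35

467.35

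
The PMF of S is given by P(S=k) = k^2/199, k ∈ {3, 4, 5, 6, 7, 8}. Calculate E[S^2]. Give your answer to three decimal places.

E[S^2] = Σ s^2·P(S=s)
 = 9·9/199 + 16·16/199 + 25·25/199 + 36·36/199 + 49·49/199 + 64·64/199
 = 81/199 + 256/199 + 625/199 + 1296/199 + 2401/199 + 4096/199
 = 8755/199

43.995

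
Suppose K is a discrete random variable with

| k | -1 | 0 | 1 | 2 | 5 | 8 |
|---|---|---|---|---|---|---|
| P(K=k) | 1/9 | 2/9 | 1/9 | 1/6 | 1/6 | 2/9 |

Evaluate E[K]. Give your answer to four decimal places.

2.9444

E[K] = Σ k·P(K=k)
 = (-1)·1/9 + 0·2/9 + 1·1/9 + 2·1/6 + 5·1/6 + 8·2/9
 = (-1/9) + 0 + 1/9 + 1/3 + 5/6 + 16/9
 = 53/18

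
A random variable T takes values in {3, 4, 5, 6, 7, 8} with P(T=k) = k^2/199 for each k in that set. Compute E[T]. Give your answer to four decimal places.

E[T] = Σ t·P(T=t)
 = 3·9/199 + 4·16/199 + 5·25/199 + 6·36/199 + 7·49/199 + 8·64/199
 = 27/199 + 64/199 + 125/199 + 216/199 + 343/199 + 512/199
 = 1287/199

6.4673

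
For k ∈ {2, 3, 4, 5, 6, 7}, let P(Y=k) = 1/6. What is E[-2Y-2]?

E[-2Y-2] = Σ (-2y-2)·P(Y=y)
 = (-6)·1/6 + (-8)·1/6 + (-10)·1/6 + (-12)·1/6 + (-14)·1/6 + (-16)·1/6
 = (-1) + (-4/3) + (-5/3) + (-2) + (-7/3) + (-8/3)
 = -11

-11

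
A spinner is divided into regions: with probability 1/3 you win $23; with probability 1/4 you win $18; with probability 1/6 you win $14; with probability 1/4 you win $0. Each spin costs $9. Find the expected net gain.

5.5

E[payout] = 23·1/3 + 18·1/4 + 14·1/6 + 0·1/4
 = 23/3 + 9/2 + 7/3 + 0
 = 29/2
Net = 29/2 - 9 = 11/2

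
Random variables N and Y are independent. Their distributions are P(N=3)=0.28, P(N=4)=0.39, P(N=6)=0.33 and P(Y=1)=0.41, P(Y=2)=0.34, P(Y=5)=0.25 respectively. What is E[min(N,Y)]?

E[min(N,Y)] = Σ_n Σ_y min(n,y) · P(N=n)P(Y=y)
 = 1·0.1148 + 2·0.0952 + 3·0.07 + 1·0.1599 + 2·0.1326 + 4·0.0975 + 1·0.1353 + 2·0.1122 + 5·0.0825
 = 0.1148 + 0.1904 + 0.21 + 0.1599 + 0.2652 + 0.39 + 0.1353 + 0.2244 + 0.4125
 = 2.1025

2.1025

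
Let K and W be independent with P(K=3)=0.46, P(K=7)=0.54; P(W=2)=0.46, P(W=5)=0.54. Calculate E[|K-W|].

2.5336

E[|K-W|] = Σ_k Σ_w |k-w| · P(K=k)P(W=w)
 = 1·0.2116 + 2·0.2484 + 5·0.2484 + 2·0.2916
 = 0.2116 + 0.4968 + 1.242 + 0.5832
 = 2.5336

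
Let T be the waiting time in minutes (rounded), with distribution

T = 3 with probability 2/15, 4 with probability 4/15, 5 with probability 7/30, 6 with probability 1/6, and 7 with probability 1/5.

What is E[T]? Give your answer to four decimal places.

5.0333

E[T] = Σ t·P(T=t)
 = 3·2/15 + 4·4/15 + 5·7/30 + 6·1/6 + 7·1/5
 = 2/5 + 16/15 + 7/6 + 1 + 7/5
 = 151/30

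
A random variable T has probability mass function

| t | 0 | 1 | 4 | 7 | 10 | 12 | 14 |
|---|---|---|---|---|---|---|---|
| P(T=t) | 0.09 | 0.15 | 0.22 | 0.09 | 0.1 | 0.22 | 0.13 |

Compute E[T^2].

E[T^2] = Σ t^2·P(T=t)
 = 0·0.09 + 1·0.15 + 16·0.22 + 49·0.09 + 100·0.1 + 144·0.22 + 196·0.13
 = 0 + 0.15 + 3.52 + 4.41 + 10 + 31.68 + 25.48
 = 75.24

75.24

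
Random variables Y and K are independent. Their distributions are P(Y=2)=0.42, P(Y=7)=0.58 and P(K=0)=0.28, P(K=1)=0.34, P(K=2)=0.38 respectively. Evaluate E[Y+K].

6

E[Y+K] = Σ_y Σ_k (y+k) · P(Y=y)P(K=k)
 = 2·0.1176 + 3·0.1428 + 4·0.1596 + 7·0.1624 + 8·0.1972 + 9·0.2204
 = 0.2352 + 0.4284 + 0.6384 + 1.1368 + 1.5776 + 1.9836
 = 6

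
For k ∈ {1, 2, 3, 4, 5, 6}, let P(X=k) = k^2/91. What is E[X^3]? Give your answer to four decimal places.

134.0769

E[X^3] = Σ x^3·P(X=x)
 = 1·1/91 + 8·4/91 + 27·9/91 + 64·16/91 + 125·25/91 + 216·36/91
 = 1/91 + 32/91 + 243/91 + 1024/91 + 3125/91 + 7776/91
 = 1743/13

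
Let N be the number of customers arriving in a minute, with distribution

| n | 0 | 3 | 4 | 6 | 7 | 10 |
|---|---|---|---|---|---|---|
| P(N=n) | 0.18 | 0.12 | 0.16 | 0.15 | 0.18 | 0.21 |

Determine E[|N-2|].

3.98

E[|N-2|] = Σ |n-2|·P(N=n)
 = 2·0.18 + 1·0.12 + 2·0.16 + 4·0.15 + 5·0.18 + 8·0.21
 = 0.36 + 0.12 + 0.32 + 0.6 + 0.9 + 1.68
 = 3.98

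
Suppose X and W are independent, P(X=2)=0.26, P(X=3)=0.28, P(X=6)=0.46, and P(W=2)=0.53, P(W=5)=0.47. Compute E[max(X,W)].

E[max(X,W)] = Σ_x Σ_w max(x,w) · P(X=x)P(W=w)
 = 2·0.1378 + 5·0.1222 + 3·0.1484 + 5·0.1316 + 6·0.2438 + 6·0.2162
 = 0.2756 + 0.611 + 0.4452 + 0.658 + 1.4628 + 1.2972
 = 4.7498

4.7498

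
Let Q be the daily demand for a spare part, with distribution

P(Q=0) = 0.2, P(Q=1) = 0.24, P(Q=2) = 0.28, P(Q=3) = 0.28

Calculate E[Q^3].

10.04

E[Q^3] = Σ q^3·P(Q=q)
 = 0·0.2 + 1·0.24 + 8·0.28 + 27·0.28
 = 0 + 0.24 + 2.24 + 7.56
 = 10.04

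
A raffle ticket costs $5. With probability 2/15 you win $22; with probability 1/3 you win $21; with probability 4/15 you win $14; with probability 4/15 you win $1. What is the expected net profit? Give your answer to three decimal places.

8.933

E[payout] = 22·2/15 + 21·1/3 + 14·4/15 + 1·4/15
 = 44/15 + 7 + 56/15 + 4/15
 = 209/15
Net = 209/15 - 5 = 134/15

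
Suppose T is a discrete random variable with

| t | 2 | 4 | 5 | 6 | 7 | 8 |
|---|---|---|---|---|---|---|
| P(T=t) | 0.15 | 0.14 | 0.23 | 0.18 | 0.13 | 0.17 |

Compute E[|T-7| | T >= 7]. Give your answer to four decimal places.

0.5667

P(T >= 7) = 0.13 + 0.17 = 0.3.
E[|T-7| | T >= 7] = [0·0.13 + 1·0.17] / 0.3
 = 0.17 / 0.3
 = 17/30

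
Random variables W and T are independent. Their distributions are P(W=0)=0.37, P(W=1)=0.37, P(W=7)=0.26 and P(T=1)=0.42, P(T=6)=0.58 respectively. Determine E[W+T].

E[W+T] = Σ_w Σ_t (w+t) · P(W=w)P(T=t)
 = 1·0.1554 + 6·0.2146 + 2·0.1554 + 7·0.2146 + 8·0.1092 + 13·0.1508
 = 0.1554 + 1.2876 + 0.3108 + 1.5022 + 0.8736 + 1.9604
 = 6.09

6.09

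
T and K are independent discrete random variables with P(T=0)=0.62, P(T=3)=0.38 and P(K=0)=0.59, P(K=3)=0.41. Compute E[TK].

1.4022

E[TK] = Σ_t Σ_k tk · P(T=t)P(K=k)
 = 0·0.3658 + 0·0.2542 + 0·0.2242 + 9·0.1558
 = 0 + 0 + 0 + 1.4022
 = 1.4022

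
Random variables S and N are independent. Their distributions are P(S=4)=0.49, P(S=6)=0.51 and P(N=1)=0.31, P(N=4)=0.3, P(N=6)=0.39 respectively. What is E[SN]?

E[SN] = Σ_s Σ_n sn · P(S=s)P(N=n)
 = 4·0.1519 + 16·0.147 + 24·0.1911 + 6·0.1581 + 24·0.153 + 36·0.1989
 = 0.6076 + 2.352 + 4.5864 + 0.9486 + 3.672 + 7.1604
 = 19.327

19.327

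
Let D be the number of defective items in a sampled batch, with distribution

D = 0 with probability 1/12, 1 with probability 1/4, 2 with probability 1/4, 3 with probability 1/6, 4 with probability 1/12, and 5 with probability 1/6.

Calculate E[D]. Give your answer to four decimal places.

2.4167

E[D] = Σ d·P(D=d)
 = 0·1/12 + 1·1/4 + 2·1/4 + 3·1/6 + 4·1/12 + 5·1/6
 = 0 + 1/4 + 1/2 + 1/2 + 1/3 + 5/6
 = 29/12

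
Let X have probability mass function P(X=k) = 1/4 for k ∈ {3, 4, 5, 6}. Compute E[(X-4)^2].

1.5

E[(X-4)^2] = Σ (x-4)^2·P(X=x)
 = 1·1/4 + 0·1/4 + 1·1/4 + 4·1/4
 = 1/4 + 0 + 1/4 + 1
 = 3/2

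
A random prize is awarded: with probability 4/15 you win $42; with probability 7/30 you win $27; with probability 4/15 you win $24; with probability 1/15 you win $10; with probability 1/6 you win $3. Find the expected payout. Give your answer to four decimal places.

E[payout] = 42·4/15 + 27·7/30 + 24·4/15 + 10·1/15 + 3·1/6
 = 56/5 + 63/10 + 32/5 + 2/3 + 1/2
 = 376/15

25.0667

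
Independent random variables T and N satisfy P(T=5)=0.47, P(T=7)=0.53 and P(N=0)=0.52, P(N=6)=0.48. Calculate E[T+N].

8.94

E[T+N] = Σ_t Σ_n (t+n) · P(T=t)P(N=n)
 = 5·0.2444 + 11·0.2256 + 7·0.2756 + 13·0.2544
 = 1.222 + 2.4816 + 1.9292 + 3.3072
 = 8.94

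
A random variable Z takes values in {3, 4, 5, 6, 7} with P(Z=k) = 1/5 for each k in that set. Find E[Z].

E[Z] = Σ z·P(Z=z)
 = 3·1/5 + 4·1/5 + 5·1/5 + 6·1/5 + 7·1/5
 = 3/5 + 4/5 + 1 + 6/5 + 7/5
 = 5

5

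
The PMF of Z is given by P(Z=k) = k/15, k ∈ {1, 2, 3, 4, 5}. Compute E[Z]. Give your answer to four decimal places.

E[Z] = Σ z·P(Z=z)
 = 1·1/15 + 2·2/15 + 3·1/5 + 4·4/15 + 5·1/3
 = 1/15 + 4/15 + 3/5 + 16/15 + 5/3
 = 11/3

3.6667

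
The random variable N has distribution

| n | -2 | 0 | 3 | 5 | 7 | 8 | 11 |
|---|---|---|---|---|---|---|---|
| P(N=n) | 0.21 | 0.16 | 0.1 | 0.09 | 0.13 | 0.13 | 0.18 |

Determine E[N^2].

40.46

E[N^2] = Σ n^2·P(N=n)
 = 4·0.21 + 0·0.16 + 9·0.1 + 25·0.09 + 49·0.13 + 64·0.13 + 121·0.18
 = 0.84 + 0 + 0.9 + 2.25 + 6.37 + 8.32 + 21.78
 = 40.46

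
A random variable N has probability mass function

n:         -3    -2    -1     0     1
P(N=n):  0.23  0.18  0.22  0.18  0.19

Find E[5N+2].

E[5N+2] = Σ (5n+2)·P(N=n)
 = (-13)·0.23 + (-8)·0.18 + (-3)·0.22 + 2·0.18 + 7·0.19
 = (-2.99) + (-1.44) + (-0.66) + 0.36 + 1.33
 = -3.4

-3.4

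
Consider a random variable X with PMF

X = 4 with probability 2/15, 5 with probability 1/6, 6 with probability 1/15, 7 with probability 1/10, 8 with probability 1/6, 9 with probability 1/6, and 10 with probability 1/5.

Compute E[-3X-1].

-22.9

E[-3X-1] = Σ (-3x-1)·P(X=x)
 = (-13)·2/15 + (-16)·1/6 + (-19)·1/15 + (-22)·1/10 + (-25)·1/6 + (-28)·1/6 + (-31)·1/5
 = (-26/15) + (-8/3) + (-19/15) + (-11/5) + (-25/6) + (-14/3) + (-31/5)
 = -229/10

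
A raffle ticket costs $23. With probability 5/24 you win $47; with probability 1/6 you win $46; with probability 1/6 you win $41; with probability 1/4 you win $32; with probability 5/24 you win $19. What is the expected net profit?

E[payout] = 47·5/24 + 46·1/6 + 41·1/6 + 32·1/4 + 19·5/24
 = 235/24 + 23/3 + 41/6 + 8 + 95/24
 = 145/4
Net = 145/4 - 23 = 53/4

13.25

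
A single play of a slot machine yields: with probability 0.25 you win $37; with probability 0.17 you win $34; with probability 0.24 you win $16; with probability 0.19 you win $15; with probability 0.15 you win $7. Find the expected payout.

22.77

E[payout] = 37·0.25 + 34·0.17 + 16·0.24 + 15·0.19 + 7·0.15
 = 9.25 + 5.78 + 3.84 + 2.85 + 1.05
 = 22.77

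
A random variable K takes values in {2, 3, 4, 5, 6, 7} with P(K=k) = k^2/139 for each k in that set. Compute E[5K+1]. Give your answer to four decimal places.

29.1655

E[5K+1] = Σ (5k+1)·P(K=k)
 = 11·4/139 + 16·9/139 + 21·16/139 + 26·25/139 + 31·36/139 + 36·49/139
 = 44/139 + 144/139 + 336/139 + 650/139 + 1116/139 + 1764/139
 = 4054/139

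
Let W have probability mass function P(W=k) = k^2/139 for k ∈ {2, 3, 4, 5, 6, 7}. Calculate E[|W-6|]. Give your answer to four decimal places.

E[|W-6|] = Σ |w-6|·P(W=w)
 = 4·4/139 + 3·9/139 + 2·16/139 + 1·25/139 + 0·36/139 + 1·49/139
 = 16/139 + 27/139 + 32/139 + 25/139 + 0 + 49/139
 = 149/139

1.0719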